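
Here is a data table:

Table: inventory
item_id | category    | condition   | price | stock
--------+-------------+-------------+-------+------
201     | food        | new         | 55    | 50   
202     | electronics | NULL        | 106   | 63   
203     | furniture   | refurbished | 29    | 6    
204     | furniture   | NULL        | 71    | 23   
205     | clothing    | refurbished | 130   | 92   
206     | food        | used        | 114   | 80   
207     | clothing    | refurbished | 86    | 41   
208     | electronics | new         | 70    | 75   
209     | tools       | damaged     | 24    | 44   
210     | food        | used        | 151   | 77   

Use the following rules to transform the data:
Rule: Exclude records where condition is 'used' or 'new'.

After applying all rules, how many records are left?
6

Step 1: Count records to exclude
  - 2 (used) + 2 (new) = 4 records
Step 2: Total records: 10
Step 3: Remaining = 10 - 4 = 6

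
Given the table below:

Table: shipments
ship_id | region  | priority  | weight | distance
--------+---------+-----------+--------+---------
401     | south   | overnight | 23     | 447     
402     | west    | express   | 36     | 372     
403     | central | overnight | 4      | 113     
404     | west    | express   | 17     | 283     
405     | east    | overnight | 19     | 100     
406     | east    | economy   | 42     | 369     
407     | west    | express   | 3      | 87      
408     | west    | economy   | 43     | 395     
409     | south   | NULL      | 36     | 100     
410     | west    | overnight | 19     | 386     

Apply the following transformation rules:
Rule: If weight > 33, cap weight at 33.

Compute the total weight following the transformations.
217

Step 1: 4 records have weight > 33
Step 2: These records originally summed to 157
Step 3: After capping: 4 × 33 = 132
Step 4: Unaffected records sum: 85
Step 5: Final sum = 132 + 85 = 217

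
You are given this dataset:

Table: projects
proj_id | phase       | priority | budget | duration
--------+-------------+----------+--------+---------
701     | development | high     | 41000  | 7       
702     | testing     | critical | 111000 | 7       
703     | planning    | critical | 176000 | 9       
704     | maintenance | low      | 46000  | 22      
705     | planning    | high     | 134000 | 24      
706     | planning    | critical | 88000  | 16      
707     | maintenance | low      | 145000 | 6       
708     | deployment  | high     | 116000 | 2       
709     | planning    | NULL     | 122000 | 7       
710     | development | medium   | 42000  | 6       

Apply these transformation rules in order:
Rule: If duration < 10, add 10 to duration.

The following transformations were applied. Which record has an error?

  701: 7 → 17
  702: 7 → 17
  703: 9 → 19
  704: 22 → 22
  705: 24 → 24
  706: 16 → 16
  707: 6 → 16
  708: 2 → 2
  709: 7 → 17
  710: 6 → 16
Record 708 has an error. The correct transformed value should be 12, not 2.

Step 1: Check each record against the rule
Step 2: Record 708 has duration = 2
Step 3: Since 2 < 10, the bonus should have been applied
Step 4: Correct value = 12, but claimed value = 2
Conclusion: Record 708 has the error.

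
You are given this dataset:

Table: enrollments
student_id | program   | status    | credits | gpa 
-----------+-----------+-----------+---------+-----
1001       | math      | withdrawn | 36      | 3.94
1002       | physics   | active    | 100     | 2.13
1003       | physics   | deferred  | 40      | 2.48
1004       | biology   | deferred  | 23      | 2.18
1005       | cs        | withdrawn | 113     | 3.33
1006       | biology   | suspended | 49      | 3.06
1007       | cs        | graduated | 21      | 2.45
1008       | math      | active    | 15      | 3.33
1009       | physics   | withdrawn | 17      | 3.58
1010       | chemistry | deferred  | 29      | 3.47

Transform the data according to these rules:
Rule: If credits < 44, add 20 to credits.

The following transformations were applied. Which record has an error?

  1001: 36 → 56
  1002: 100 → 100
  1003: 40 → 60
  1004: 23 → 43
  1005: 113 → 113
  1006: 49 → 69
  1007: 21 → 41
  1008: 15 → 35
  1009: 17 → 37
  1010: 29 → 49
Record 1006 has an error. The correct transformed value should be 49, not 69.

Step 1: Check each record against the rule
Step 2: Record 1006 has credits = 49
Step 3: Since 49 >= 44, the bonus should not have been applied
Step 4: Correct value = 49, but claimed value = 69
Conclusion: Record 1006 has the error.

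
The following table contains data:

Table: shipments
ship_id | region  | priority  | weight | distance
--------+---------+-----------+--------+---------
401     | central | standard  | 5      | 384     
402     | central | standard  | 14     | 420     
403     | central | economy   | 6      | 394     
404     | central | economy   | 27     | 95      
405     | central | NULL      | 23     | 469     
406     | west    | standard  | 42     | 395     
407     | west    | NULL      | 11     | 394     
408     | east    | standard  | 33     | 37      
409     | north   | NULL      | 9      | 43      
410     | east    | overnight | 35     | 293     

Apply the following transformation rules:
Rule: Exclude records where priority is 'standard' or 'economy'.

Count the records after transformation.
4

Step 1: Count records to exclude
  - 4 (standard) + 2 (economy) = 6 records
Step 2: Total records: 10
Step 3: Remaining = 10 - 6 = 4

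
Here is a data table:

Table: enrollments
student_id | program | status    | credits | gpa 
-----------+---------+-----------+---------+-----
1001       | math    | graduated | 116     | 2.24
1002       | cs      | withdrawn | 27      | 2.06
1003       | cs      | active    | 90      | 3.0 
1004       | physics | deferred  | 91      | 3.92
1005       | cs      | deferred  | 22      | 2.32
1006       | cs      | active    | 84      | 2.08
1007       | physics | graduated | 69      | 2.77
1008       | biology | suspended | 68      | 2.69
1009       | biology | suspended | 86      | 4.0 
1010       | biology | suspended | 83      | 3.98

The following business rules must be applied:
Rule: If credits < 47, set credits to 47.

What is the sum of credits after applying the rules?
781

Step 1: 2 records have credits < 47
Step 2: These records originally summed to 49
Step 3: After setting to minimum: 2 × 47 = 94
Step 4: Unaffected records sum: 687
Step 5: Final sum = 94 + 687 = 781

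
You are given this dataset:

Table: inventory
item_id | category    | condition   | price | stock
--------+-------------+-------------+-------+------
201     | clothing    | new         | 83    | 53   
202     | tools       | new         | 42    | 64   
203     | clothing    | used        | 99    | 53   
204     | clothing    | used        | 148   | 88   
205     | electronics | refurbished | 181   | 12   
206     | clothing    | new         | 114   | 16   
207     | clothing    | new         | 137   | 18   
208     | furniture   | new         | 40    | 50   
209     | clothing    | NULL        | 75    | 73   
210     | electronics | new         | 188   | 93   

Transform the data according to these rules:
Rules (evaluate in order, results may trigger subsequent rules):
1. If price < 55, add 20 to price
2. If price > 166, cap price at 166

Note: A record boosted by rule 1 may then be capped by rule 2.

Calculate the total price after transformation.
1110

Step 1: Apply rule 1 to records with price < 55
  - 2 records get bonus of 20
  - Of these, 0 records then exceed 166 and get capped
Step 2: Apply rule 2 to records with price > 166
  - 2 records (original) are capped
Step 3: Calculate final sum = 1110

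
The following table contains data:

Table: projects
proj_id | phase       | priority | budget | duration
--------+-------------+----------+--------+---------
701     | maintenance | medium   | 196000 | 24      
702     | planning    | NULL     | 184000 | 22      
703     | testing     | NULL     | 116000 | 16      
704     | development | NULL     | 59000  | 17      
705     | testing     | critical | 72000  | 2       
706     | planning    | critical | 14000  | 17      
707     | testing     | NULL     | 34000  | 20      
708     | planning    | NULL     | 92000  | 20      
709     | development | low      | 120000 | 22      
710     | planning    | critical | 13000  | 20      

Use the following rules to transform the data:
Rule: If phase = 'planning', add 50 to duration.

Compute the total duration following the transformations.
380

Step 1: Count records where phase = 'planning': 4
Step 2: Total bonus added: 4 × 50 = 200
Step 3: Original sum of duration: 180
Step 4: Final sum = 180 + 200 = 380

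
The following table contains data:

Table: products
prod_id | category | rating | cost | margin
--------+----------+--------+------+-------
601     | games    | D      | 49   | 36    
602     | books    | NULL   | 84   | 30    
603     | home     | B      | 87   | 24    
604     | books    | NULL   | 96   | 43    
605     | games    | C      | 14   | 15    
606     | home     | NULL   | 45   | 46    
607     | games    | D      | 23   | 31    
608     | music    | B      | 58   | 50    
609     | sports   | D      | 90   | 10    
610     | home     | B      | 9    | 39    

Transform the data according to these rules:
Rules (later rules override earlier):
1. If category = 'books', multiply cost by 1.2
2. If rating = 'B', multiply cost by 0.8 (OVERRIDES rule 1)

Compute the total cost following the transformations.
560.2

Step 1: Rule 2 takes priority for records with rating = 'B'
  - 3 records: 154 × 0.8 = 123.2
Step 2: Rule 1 applies to remaining records with category = 'books'
  - 2 records: 180 × 1.2 = 216.0
Step 3: Other records unchanged: 221
Step 4: Final sum = 123.2 + 216.0 + 221 = 560.2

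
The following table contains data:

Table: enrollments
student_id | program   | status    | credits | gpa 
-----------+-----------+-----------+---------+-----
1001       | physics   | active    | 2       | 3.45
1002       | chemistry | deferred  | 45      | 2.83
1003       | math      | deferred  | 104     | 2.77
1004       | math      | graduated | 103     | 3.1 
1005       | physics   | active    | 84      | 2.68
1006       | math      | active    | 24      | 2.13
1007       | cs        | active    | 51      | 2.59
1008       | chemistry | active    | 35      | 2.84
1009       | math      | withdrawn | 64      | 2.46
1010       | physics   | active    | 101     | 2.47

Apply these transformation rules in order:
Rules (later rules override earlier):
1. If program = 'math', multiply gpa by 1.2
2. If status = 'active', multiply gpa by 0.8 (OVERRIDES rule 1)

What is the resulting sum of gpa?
25.75

Step 1: Rule 2 takes priority for records with status = 'active'
  - 6 records: 16.16 × 0.8 = 12.93
Step 2: Rule 1 applies to remaining records with program = 'math'
  - 3 records: 8.33 × 1.2 = 10.0
Step 3: Other records unchanged: 2.83
Step 4: Final sum = 12.93 + 10.0 + 2.83 = 25.75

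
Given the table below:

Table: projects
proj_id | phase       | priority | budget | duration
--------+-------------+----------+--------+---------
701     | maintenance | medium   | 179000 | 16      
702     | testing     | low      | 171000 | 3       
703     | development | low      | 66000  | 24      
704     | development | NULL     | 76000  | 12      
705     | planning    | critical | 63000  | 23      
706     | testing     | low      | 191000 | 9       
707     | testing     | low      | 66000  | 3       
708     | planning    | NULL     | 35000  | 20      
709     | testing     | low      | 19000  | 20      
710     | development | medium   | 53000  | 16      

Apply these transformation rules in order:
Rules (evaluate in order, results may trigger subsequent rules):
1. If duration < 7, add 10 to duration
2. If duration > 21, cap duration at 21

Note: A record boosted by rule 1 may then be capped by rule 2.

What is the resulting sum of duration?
161

Step 1: Apply rule 1 to records with duration < 7
  - 2 records get bonus of 10
  - Of these, 0 records then exceed 21 and get capped
Step 2: Apply rule 2 to records with duration > 21
  - 2 records (original) are capped
Step 3: Calculate final sum = 161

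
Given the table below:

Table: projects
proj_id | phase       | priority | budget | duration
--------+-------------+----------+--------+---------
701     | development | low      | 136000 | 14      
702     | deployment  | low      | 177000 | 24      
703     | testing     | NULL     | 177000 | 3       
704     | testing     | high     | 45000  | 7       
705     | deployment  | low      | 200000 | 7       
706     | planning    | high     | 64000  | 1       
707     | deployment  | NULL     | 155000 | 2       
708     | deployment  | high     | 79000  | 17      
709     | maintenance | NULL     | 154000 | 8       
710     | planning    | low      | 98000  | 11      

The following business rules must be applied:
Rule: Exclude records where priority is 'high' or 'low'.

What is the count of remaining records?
3

Step 1: Count records to exclude
  - 3 (high) + 4 (low) = 7 records
Step 2: Total records: 10
Step 3: Remaining = 10 - 7 = 3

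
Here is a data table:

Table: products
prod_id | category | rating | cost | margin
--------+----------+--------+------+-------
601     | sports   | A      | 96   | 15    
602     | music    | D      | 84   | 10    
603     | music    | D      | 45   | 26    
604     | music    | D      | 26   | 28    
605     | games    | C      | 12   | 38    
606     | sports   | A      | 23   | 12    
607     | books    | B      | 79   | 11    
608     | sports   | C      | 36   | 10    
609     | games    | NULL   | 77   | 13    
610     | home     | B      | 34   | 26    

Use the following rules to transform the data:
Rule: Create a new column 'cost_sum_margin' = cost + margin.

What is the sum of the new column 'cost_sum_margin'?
701

Step 1: For each record, compute cost + margin
Example calculations:
  96 + 15 = 111
  84 + 10 = 94
  45 + 26 = 71
  ...
Step 2: Sum all derived values
Step 3: Total = 701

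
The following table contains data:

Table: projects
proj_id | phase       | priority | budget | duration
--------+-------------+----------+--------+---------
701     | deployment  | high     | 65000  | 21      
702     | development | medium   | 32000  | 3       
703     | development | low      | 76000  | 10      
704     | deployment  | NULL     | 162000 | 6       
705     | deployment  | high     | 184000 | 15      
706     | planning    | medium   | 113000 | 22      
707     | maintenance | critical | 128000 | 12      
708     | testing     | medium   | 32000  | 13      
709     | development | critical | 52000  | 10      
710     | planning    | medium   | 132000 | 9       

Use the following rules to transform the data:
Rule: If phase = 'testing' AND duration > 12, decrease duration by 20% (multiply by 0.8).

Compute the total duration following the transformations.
118.4

Step 1: Find records where phase = 'testing' AND duration > 12
Step 2: 1 records match, summing to 13
Step 3: After multiplier: 13 × 0.8 = 10.4
Step 4: Unaffected records sum: 108
Step 5: Final sum = 10.4 + 108 = 118.4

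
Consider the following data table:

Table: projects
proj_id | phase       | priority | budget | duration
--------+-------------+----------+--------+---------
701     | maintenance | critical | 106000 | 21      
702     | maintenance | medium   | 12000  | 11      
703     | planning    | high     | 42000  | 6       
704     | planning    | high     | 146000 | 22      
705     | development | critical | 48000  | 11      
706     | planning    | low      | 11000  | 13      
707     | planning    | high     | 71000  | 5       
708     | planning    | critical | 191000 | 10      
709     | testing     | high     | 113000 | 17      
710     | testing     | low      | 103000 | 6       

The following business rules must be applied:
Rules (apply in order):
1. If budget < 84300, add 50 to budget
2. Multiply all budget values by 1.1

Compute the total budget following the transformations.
927575.0

Step 1: Apply Rule 1 - Add 50 to records with budget < 84300
  - 5 records affected: 184000 + (5 × 50) = 184250
  - Unaffected records: 659000
  - Sum after Rule 1: 843250
Step 2: Apply Rule 2 - Multiply all by 1.1
  - 843250 × 1.1 = 927575.0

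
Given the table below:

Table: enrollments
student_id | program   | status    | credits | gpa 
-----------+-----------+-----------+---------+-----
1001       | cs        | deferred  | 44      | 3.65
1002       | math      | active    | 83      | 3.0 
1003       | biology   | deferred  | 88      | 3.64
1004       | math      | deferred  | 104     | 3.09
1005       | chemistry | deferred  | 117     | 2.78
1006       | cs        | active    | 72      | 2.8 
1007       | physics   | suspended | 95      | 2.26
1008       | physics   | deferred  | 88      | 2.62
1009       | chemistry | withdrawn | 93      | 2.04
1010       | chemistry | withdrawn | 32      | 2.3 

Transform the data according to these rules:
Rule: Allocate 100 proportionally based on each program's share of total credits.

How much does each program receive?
biology: 10.78, chemistry: 29.66, cs: 14.22, math: 22.92, physics: 22.43

Step 1: Calculate total credits = 816
Step 2: Calculate each program's proportion:
  biology: 88/816 = 10.78% → 10.78
  chemistry: 242/816 = 29.66% → 29.66
  cs: 116/816 = 14.22% → 14.22
  math: 187/816 = 22.92% → 22.92
  physics: 183/816 = 22.43% → 22.43
Step 3: Verify: sum of allocations ≈ 100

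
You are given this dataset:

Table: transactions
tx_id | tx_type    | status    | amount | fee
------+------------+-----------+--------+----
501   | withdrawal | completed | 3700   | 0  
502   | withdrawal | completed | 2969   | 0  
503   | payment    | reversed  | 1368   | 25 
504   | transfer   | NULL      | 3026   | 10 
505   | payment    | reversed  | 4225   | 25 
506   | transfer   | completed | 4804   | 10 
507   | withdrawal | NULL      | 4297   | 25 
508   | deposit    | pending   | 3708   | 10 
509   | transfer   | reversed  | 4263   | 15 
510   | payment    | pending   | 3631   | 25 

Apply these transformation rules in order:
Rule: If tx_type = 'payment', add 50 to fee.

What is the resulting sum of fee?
295

Step 1: Count records where tx_type = 'payment': 3
Step 2: Total bonus added: 3 × 50 = 150
Step 3: Original sum of fee: 145
Step 4: Final sum = 145 + 150 = 295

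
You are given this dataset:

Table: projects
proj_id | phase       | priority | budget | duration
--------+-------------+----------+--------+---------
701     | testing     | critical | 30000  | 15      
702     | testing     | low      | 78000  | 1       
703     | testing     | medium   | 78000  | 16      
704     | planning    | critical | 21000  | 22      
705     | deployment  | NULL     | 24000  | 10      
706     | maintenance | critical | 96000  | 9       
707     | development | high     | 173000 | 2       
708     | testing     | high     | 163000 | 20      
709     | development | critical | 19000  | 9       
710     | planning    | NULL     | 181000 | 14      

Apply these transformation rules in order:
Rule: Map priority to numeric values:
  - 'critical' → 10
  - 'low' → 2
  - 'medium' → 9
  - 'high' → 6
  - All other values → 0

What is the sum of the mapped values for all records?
63

Step 1: Apply mapping to each record
Step 2: Count by status:
  'critical': 4 records × 10 = 40
  'low': 1 records × 2 = 2
  'medium': 1 records × 9 = 9
  'high': 2 records × 6 = 12
Step 3: Sum all mapped values = 63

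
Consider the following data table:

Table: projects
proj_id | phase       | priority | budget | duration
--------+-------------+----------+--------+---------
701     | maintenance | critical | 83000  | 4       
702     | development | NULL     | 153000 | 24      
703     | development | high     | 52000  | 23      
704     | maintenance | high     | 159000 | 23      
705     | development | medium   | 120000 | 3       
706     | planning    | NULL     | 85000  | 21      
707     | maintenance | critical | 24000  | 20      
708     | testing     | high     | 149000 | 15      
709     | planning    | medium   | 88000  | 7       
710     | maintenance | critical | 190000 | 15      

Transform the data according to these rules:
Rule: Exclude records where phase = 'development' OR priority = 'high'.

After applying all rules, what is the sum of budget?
470000

Step 1: Find records where phase = 'development' OR priority = 'high'
Step 2: 5 records match, summing to 633000
Step 3: Original sum: 1103000
Step 4: Remaining sum = 1103000 - 633000 = 470000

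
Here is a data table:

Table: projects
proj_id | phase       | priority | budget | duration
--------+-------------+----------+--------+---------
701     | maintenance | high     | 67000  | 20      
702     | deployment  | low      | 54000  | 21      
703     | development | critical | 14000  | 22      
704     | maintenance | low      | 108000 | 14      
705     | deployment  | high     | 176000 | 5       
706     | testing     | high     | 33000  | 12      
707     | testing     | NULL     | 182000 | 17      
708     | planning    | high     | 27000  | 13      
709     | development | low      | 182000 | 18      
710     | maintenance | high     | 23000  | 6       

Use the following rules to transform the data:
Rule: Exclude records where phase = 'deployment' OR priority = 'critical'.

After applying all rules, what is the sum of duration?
100

Step 1: Find records where phase = 'deployment' OR priority = 'critical'
Step 2: 3 records match, summing to 48
Step 3: Original sum: 148
Step 4: Remaining sum = 148 - 48 = 100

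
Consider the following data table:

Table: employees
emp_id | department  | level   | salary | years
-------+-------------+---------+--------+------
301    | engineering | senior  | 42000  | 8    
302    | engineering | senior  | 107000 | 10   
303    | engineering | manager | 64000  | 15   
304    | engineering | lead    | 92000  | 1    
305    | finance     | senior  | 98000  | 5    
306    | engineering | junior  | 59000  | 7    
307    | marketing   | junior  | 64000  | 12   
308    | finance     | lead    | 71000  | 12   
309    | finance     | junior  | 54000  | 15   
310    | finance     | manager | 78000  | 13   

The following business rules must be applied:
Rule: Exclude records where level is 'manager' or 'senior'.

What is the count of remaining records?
5

Step 1: Count records to exclude
  - 2 (manager) + 3 (senior) = 5 records
Step 2: Total records: 10
Step 3: Remaining = 10 - 5 = 5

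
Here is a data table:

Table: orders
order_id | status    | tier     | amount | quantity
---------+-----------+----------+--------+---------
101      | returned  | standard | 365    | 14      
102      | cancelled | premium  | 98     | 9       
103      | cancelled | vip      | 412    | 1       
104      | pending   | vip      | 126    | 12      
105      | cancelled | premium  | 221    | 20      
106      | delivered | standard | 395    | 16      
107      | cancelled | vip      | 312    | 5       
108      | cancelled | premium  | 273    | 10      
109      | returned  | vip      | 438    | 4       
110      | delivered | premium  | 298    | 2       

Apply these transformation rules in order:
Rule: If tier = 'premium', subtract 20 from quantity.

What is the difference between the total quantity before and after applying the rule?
80

Step 1: Original sum of quantity = 93
Step 2: 4 records have tier = 'premium'
Step 3: Each affected record changes by -20
Step 4: Total change = 4 × -20 = -80
Step 5: New sum = 93 + -80 = 13
Step 6: Difference = |13 - 93| = 80
        (Sum decreased by 80)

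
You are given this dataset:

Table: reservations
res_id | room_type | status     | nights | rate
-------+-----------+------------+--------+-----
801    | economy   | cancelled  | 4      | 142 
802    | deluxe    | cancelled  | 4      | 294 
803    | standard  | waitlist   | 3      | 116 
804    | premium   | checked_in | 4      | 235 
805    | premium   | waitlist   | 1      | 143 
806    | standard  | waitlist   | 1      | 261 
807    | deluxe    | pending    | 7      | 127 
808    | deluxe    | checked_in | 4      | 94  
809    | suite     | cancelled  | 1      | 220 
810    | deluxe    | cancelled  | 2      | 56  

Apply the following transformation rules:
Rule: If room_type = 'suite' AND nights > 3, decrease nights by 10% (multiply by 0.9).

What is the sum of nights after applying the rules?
31

Step 1: Find records where room_type = 'suite' AND nights > 3
Step 2: 0 records match, summing to 0
Step 3: After multiplier: 0 × 0.9 = 0.0
Step 4: Unaffected records sum: 31
Step 5: Final sum = 0.0 + 31 = 31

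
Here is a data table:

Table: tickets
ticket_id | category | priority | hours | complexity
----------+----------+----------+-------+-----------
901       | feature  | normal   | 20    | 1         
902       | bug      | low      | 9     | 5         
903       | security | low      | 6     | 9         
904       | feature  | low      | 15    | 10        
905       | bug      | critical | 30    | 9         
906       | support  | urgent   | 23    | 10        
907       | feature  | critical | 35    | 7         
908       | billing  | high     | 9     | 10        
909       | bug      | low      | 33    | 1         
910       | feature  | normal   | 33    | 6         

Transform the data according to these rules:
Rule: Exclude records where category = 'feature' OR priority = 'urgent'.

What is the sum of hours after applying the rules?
87

Step 1: Find records where category = 'feature' OR priority = 'urgent'
Step 2: 5 records match, summing to 126
Step 3: Original sum: 213
Step 4: Remaining sum = 213 - 126 = 87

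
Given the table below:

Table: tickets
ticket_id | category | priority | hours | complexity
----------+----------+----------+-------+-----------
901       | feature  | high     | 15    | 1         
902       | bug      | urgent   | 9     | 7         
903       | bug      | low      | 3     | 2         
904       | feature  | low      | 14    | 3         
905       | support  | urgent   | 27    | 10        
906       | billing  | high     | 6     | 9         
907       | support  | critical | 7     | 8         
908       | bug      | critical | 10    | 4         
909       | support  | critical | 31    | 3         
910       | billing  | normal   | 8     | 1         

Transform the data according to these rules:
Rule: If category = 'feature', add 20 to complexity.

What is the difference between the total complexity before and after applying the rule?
40

Step 1: Original sum of complexity = 48
Step 2: 2 records have category = 'feature'
Step 3: Each affected record changes by 20
Step 4: Total change = 2 × 20 = 40
Step 5: New sum = 48 + 40 = 88
Step 6: Difference = |88 - 48| = 40
        (Sum increased by 40)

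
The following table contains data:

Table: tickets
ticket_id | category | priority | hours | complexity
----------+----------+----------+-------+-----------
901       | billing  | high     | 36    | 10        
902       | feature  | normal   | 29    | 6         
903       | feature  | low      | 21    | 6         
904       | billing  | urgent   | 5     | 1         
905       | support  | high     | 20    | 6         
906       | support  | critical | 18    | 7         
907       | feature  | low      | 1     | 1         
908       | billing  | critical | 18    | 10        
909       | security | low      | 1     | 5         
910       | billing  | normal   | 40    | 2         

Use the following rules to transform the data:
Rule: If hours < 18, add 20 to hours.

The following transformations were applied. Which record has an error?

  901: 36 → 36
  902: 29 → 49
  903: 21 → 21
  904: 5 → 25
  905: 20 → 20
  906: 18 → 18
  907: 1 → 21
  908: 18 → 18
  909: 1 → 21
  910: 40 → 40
Record 902 has an error. The correct transformed value should be 29, not 49.

Step 1: Check each record against the rule
Step 2: Record 902 has hours = 29
Step 3: Since 29 >= 18, the bonus should not have been applied
Step 4: Correct value = 29, but claimed value = 49
Conclusion: Record 902 has the error.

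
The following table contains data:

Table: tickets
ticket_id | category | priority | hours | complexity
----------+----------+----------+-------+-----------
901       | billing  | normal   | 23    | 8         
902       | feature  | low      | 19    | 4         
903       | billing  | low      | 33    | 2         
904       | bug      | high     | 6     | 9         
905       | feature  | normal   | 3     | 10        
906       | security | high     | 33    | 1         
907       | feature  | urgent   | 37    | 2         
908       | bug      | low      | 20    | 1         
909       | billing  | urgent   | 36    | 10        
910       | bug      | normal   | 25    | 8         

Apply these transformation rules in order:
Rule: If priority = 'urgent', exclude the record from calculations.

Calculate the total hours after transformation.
162

Step 1: Identify records where priority = 'urgent'
Step 2: The excluded records sum to 73
Step 3: Original total hours = 235
Step 4: Remaining total = 235 - 73 = 162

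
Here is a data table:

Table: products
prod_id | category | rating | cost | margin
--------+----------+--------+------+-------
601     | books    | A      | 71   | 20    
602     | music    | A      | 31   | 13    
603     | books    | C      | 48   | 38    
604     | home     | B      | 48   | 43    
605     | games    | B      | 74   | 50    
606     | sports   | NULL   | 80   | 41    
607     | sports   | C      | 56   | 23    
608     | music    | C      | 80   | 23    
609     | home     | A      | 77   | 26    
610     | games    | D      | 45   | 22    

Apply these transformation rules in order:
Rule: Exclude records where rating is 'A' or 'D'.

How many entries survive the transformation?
6

Step 1: Count records to exclude
  - 3 (A) + 1 (D) = 4 records
Step 2: Total records: 10
Step 3: Remaining = 10 - 4 = 6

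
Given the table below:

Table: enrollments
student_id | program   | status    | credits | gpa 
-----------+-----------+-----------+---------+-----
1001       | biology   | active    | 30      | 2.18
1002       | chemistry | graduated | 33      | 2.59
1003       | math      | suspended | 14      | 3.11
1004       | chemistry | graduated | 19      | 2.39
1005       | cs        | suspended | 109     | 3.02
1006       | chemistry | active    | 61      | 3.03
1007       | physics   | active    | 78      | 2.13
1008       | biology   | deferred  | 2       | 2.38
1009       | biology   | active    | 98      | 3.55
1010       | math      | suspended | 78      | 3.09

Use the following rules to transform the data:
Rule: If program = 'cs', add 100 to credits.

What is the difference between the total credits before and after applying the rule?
100

Step 1: Original sum of credits = 522
Step 2: 1 records have program = 'cs'
Step 3: Each affected record changes by 100
Step 4: Total change = 1 × 100 = 100
Step 5: New sum = 522 + 100 = 622
Step 6: Difference = |622 - 522| = 100
        (Sum increased by 100)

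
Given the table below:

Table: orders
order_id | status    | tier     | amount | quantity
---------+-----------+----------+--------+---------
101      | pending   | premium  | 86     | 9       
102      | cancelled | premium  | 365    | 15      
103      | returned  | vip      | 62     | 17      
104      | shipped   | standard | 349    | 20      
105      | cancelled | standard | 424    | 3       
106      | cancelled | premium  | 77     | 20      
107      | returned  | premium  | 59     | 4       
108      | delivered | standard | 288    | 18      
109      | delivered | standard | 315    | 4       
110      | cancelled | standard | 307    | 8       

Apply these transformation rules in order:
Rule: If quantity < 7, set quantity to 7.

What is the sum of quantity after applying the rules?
128

Step 1: 3 records have quantity < 7
Step 2: These records originally summed to 11
Step 3: After setting to minimum: 3 × 7 = 21
Step 4: Unaffected records sum: 107
Step 5: Final sum = 21 + 107 = 128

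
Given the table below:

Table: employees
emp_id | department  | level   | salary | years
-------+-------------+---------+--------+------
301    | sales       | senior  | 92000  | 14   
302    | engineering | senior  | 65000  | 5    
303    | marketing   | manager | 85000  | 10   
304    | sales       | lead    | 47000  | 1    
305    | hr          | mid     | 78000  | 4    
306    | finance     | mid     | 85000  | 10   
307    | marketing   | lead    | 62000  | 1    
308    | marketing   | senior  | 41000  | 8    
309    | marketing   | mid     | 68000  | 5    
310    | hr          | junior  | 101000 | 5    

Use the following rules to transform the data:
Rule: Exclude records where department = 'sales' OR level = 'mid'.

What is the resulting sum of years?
29

Step 1: Find records where department = 'sales' OR level = 'mid'
Step 2: 5 records match, summing to 34
Step 3: Original sum: 63
Step 4: Remaining sum = 63 - 34 = 29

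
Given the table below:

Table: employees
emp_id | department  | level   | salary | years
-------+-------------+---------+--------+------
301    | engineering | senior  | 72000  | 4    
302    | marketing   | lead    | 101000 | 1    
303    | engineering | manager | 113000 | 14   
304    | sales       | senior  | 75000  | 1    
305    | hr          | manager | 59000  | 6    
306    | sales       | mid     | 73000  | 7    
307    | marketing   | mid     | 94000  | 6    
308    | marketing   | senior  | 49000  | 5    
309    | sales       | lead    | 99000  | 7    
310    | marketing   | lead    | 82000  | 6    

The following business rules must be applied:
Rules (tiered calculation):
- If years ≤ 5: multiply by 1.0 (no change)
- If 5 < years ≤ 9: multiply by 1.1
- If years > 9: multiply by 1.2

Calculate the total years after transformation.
63.0

Step 1: Tier 1 (years ≤ 5): 4 records, sum = 11 × 1.0 = 11.0
Step 2: Tier 2 (5 < years ≤ 9): 5 records, sum = 32 × 1.1 = 35.2
Step 3: Tier 3 (years > 9): 1 records, sum = 14 × 1.2 = 16.8
Step 4: Final sum = 11.0 + 35.2 + 16.8 = 63.0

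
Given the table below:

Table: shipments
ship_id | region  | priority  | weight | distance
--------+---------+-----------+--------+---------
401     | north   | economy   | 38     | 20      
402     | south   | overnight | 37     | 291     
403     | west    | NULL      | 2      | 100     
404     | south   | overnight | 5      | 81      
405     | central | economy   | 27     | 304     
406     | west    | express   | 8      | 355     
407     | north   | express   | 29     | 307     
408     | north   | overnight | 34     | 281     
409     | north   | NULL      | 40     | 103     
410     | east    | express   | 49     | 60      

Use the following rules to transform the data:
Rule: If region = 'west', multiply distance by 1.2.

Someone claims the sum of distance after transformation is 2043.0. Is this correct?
No, the correct result is 1993.0.

Step 1: Calculate the correct sum after transformation
Step 2: Apply multiplier 1.2 to records where region = 'west'
Step 3: Correct result = 1993.0
Step 4: Claimed result = 2043.0
Step 5: 1993.0 ≠ 2043.0
Conclusion: The claimed result is incorrect. The correct answer is 1993.0.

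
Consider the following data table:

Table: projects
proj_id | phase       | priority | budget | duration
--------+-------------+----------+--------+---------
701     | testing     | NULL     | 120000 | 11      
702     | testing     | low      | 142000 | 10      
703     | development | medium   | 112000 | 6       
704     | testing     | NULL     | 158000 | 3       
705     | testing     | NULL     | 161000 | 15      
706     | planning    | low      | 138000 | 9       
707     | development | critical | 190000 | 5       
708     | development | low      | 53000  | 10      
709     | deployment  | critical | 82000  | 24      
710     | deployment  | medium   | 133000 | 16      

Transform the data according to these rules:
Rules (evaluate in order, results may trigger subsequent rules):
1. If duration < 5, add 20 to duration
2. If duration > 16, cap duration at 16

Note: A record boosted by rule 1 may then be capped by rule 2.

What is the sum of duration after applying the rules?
114

Step 1: Apply rule 1 to records with duration < 5
  - 1 records get bonus of 20
  - Of these, 1 records then exceed 16 and get capped
Step 2: Apply rule 2 to records with duration > 16
  - 1 records (original) are capped
Step 3: Calculate final sum = 114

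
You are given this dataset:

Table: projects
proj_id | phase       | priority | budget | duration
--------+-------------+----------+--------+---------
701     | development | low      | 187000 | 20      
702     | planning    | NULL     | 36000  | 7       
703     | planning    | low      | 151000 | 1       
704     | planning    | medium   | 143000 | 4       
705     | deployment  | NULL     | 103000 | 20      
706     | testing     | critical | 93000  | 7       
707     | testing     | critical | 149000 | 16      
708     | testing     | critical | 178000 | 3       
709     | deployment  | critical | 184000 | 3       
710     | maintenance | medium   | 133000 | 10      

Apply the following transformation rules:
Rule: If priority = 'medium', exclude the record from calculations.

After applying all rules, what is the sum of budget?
1081000

Step 1: Identify records where priority = 'medium'
Step 2: The excluded records sum to 276000
Step 3: Original total budget = 1357000
Step 4: Remaining total = 1357000 - 276000 = 1081000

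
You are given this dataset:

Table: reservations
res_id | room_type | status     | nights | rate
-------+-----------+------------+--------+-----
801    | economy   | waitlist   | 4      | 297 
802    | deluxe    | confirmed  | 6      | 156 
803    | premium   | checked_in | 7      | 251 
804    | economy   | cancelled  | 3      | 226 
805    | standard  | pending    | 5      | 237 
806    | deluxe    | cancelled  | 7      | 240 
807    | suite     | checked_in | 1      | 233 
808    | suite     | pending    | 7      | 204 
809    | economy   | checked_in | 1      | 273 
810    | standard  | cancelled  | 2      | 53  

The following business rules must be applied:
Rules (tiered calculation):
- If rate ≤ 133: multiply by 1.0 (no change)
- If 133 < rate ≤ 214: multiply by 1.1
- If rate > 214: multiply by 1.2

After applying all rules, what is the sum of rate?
2557.4

Step 1: Tier 1 (rate ≤ 133): 1 records, sum = 53 × 1.0 = 53.0
Step 2: Tier 2 (133 < rate ≤ 214): 2 records, sum = 360 × 1.1 = 396.0
Step 3: Tier 3 (rate > 214): 7 records, sum = 1757 × 1.2 = 2108.4
Step 4: Final sum = 53.0 + 396.0 + 2108.4 = 2557.4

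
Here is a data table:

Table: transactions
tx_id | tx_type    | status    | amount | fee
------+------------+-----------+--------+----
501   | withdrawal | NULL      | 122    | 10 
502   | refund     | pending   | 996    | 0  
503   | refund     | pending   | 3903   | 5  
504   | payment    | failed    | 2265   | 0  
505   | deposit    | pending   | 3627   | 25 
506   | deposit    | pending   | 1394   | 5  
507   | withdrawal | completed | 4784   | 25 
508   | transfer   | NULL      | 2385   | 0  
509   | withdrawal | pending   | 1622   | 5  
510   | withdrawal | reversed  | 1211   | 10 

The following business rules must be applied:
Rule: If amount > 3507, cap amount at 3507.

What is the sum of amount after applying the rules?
20516

Step 1: 3 records have amount > 3507
Step 2: These records originally summed to 12314
Step 3: After capping: 3 × 3507 = 10521
Step 4: Unaffected records sum: 9995
Step 5: Final sum = 10521 + 9995 = 20516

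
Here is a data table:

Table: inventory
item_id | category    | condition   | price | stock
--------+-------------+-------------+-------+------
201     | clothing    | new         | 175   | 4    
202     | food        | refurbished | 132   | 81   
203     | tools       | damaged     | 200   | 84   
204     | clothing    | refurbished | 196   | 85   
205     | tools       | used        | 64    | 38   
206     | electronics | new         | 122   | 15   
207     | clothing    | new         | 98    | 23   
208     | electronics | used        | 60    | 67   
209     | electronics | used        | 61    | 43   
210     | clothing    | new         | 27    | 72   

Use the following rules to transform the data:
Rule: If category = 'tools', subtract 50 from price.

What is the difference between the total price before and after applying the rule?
100

Step 1: Original sum of price = 1135
Step 2: 2 records have category = 'tools'
Step 3: Each affected record changes by -50
Step 4: Total change = 2 × -50 = -100
Step 5: New sum = 1135 + -100 = 1035
Step 6: Difference = |1035 - 1135| = 100
        (Sum decreased by 100)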